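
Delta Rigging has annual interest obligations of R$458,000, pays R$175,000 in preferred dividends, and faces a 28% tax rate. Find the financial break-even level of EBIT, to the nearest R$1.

R$701,056

Grossing the preferred dividend up to pre-tax terms: R$175,000 / (1 − 0.28) = R$243,055.56.
EPS = 0 when EBIT covers interest plus the pre-tax preferred burden: R$458,000 + R$243,055.56 = R$701,055.56.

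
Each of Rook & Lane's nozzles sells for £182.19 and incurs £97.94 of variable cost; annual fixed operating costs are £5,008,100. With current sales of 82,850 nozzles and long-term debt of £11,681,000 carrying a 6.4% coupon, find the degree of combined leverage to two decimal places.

5.70

Contribution at this volume is 82,850 × £84.25 = £6,980,112.50.
Subtracting fixed costs: EBIT = £6,980,112.50 − £5,008,100 = £1,972,012.50. Interest = £747,584.00.
DOL = £6,980,112.50 ÷ £1,972,012.50 = 3.5396; DFL = £1,972,012.50 ÷ £1,224,428.50 = 1.6106.
DCL = DOL × DFL = 3.5396 × 1.6106 = 5.7009.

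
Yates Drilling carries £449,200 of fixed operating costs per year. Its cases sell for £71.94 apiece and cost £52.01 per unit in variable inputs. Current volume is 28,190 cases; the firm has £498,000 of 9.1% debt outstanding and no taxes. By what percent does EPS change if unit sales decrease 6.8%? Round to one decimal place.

-56.8%

At 28,190 units, contribution = 28,190 × £19.93 = £561,826.70.
EBIT = £561,826.70 − £449,200 = £112,626.70.
After interest of £45,318.00, pre-tax earnings = £67,308.70.
DCL = total CM / (EBIT − I) = £561,826.70 / £67,308.70 = 8.3470.
%ΔEPS = DCL × %ΔSales = 8.3470 × -6.8% = -56.8%.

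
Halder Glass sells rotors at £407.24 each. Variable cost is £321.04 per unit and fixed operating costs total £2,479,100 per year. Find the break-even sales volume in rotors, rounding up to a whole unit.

28,760 rotors

Each unit contributes £407.24 − £321.04 = £86.20.
Break-even volume = fixed costs ÷ CM per unit = £2,479,100 ÷ £86.20 = 28,759.86, so 28,760 rotors.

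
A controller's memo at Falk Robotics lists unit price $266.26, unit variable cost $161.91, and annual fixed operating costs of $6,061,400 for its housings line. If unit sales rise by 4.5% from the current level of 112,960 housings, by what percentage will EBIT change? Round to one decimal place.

+9.3%

Total contribution margin = 112,960 × $104.35 = $11,787,376.00.
Subtracting fixed costs: EBIT = $11,787,376.00 − $6,061,400 = $5,725,976.00.
So DOL = total CM / EBIT = $11,787,376.00 / $5,725,976.00 = 2.0586.
%ΔEBIT = DOL × %ΔSales = 2.0586 × +4.5% = +9.3%.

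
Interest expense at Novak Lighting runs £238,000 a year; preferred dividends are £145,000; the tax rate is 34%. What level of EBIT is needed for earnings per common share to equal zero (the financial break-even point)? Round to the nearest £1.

£457,697

Grossing the preferred dividend up to pre-tax terms: £145,000 / (1 − 0.34) = £219,696.97.
EPS = 0 when EBIT covers interest plus the pre-tax preferred burden: £238,000 + £219,696.97 = £457,696.97.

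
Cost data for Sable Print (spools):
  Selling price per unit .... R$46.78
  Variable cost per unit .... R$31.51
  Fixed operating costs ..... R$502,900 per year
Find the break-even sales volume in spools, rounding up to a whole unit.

Each unit contributes R$46.78 − R$31.51 = R$15.27.
Units to break even: R$502,900 ÷ R$15.27 = 32,933.86, rounded up to 32,934.

32,934 spools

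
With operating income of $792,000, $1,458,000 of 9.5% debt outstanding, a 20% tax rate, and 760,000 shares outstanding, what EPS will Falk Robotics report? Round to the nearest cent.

$0.69

Pre-tax income = $792,000 − $138,510.00 = $653,490.00.
After tax at 20%: net income = $653,490.00 × 0.80 = $522,792.00.
Per share: $522,792.00 / 760,000 shares = $0.69.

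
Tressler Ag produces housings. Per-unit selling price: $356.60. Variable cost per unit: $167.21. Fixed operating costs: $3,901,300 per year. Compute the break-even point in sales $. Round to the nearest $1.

$7,345,708

CM per unit = $356.60 − $167.21 = $189.39; CM ratio = $189.39 / $356.60 = 0.5311.
Break-even revenue = fixed costs × price ÷ CM = $3,901,300 × $356.60 ÷ $189.39 = $7,345,708.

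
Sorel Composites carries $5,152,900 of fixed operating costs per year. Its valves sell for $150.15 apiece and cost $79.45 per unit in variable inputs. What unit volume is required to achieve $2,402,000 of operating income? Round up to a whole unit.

Contribution margin per unit = $150.15 − $79.45 = $70.70.
Required volume = (fixed costs + target profit) ÷ CM = ($5,152,900 + $2,402,000) ÷ $70.70 = 106,858.56, so 106,859 valves.

106,859 valves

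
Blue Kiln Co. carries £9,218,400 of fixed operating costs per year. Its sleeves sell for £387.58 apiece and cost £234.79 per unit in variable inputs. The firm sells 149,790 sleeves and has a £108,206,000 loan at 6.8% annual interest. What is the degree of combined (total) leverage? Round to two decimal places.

3.63

Total contribution margin = 149,790 × £152.79 = £22,886,414.10.
Operating income = contribution − fixed costs = £22,886,414.10 − £9,218,400 = £13,668,014.10. Interest = £7,358,008.00.
DOL = £22,886,414.10 ÷ £13,668,014.10 = 1.6745; DFL = £13,668,014.10 ÷ £6,310,006.10 = 2.1661.
DCL = DOL × DFL = 1.6745 × 2.1661 = 3.6271.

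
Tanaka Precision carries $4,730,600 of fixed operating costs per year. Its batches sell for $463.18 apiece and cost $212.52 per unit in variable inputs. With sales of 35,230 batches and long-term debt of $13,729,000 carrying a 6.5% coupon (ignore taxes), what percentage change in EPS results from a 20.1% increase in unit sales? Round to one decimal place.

Total contribution margin = 35,230 × $250.66 = $8,830,751.80.
Operating income = contribution − fixed costs = $8,830,751.80 − $4,730,600 = $4,100,151.80.
Interest = $892,385.00, so EBIT − I = $3,207,766.80.
Degree of combined leverage = contribution ÷ (EBIT − I) = $8,830,751.80 ÷ $3,207,766.80 = 2.7529.
%ΔEPS = DCL × %ΔSales = 2.7529 × +20.1% = +55.3%.

+55.3%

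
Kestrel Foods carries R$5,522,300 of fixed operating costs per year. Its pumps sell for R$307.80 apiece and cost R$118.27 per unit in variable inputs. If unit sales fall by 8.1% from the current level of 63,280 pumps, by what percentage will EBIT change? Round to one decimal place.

Total contribution margin = 63,280 × R$189.53 = R$11,993,458.40.
Subtracting fixed costs: EBIT = R$11,993,458.40 − R$5,522,300 = R$6,471,158.40.
So DOL = total CM / EBIT = R$11,993,458.40 / R$6,471,158.40 = 1.8534.
So EBIT moves 1.8534 × (-8.1%) = -15.0%.

-15.0%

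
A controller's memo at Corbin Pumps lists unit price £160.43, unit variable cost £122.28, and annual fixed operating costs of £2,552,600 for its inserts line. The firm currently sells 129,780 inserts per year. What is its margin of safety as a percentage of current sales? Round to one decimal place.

Unit CM = price − variable cost = £160.43 − £122.28 = £38.15. Break-even units = £2,552,600 ÷ £38.15 = 66,909.57; break-even revenue = 66,909.57 × £160.43 = £10,734,301.91.
Current sales = 129,780 × £160.43 = £20,820,605.40.
Margin of safety = (£20,820,605.40 − £10,734,301.91) ÷ £20,820,605.40 = 48.4%.

48.4%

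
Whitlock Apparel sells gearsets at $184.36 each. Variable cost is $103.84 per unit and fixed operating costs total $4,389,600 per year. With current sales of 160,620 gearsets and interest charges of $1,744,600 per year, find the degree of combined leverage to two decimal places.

Contribution at this volume is 160,620 × $80.52 = $12,933,122.40.
Operating income = contribution − fixed costs = $12,933,122.40 − $4,389,600 = $8,543,522.40. Interest = $1,744,600.00.
DOL = $12,933,122.40 ÷ $8,543,522.40 = 1.5138; DFL = $8,543,522.40 ÷ $6,798,922.40 = 1.2566.
Combined leverage = 1.5138 × 1.2566 = 1.9022.

1.90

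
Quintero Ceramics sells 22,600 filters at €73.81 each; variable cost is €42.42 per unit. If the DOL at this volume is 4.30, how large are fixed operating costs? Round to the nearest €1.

€544,434

Contribution at this volume is 22,600 × €31.39 = €709,414.00.
DOL = contribution / EBIT, so EBIT = €709,414.00 / 4.30 = €164,980.00.
And FC = contribution − EBIT = €709,414.00 − €164,980.00 = €544,434.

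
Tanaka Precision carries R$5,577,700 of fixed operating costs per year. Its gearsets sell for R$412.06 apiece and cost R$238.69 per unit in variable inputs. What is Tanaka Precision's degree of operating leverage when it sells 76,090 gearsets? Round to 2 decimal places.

1.73

Contribution at this volume is 76,090 × R$173.37 = R$13,191,723.30.
EBIT = R$13,191,723.30 − R$5,577,700 = R$7,614,023.30.
DOL = contribution ÷ EBIT = R$13,191,723.30 ÷ R$7,614,023.30 = 1.7326.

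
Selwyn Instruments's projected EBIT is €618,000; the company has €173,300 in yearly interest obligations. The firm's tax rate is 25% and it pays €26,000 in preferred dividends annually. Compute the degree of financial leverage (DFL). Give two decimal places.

1.51

Annual interest charges come to €173,300.00.
Preferred dividends grossed up pre-tax: €26,000 / (1 − 0.25) = €34,666.67.
DFL = EBIT ÷ [EBIT − I − D_p/(1−t)] = €618,000 ÷ [€618,000 − €173,300.00 − €34,666.67] = €618,000 ÷ €410,033.33 = 1.5072.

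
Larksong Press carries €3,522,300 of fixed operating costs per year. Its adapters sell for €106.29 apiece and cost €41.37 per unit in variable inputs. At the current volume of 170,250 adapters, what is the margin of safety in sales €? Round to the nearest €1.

€12,329,001

Contribution margin per unit = €106.29 − €41.37 = €64.92. Break-even units = €3,522,300 ÷ €64.92 = 54,256.01; break-even revenue = 54,256.01 × €106.29 = €5,766,871.03.
Actual sales revenue = 170,250 × €106.29 = €18,095,872.50.
Margin of safety = €18,095,872.50 − €5,766,871.03 = €12,329,001.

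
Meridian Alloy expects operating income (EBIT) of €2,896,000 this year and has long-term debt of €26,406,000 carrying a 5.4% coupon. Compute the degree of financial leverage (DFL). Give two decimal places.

Interest = €1,425,924.00.
DFL = EBIT ÷ (EBIT − I) = €2,896,000 ÷ (€2,896,000 − €1,425,924.00) = €2,896,000 ÷ €1,470,076.00 = 1.9700.

1.97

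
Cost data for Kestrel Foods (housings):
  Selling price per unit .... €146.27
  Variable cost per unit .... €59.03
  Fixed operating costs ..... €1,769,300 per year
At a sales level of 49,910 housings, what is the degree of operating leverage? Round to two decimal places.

1.68

Contribution at this volume is 49,910 × €87.24 = €4,354,148.40.
EBIT = €4,354,148.40 − €1,769,300 = €2,584,848.40.
Degree of operating leverage = €4,354,148.40 / €2,584,848.40 = 1.6845.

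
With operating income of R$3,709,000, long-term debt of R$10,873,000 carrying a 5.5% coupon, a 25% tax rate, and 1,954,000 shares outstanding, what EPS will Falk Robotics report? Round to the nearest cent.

Interest = R$598,015.00, so EBT = R$3,709,000 − R$598,015.00 = R$3,110,985.00.
After tax at 25%: net income = R$3,110,985.00 × 0.75 = R$2,333,238.75.
Per share: R$2,333,238.75 / 1,954,000 shares = R$1.19.

R$1.19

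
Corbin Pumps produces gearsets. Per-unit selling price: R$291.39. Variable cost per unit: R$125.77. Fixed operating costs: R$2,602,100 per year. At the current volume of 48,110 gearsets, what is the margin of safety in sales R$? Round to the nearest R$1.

R$9,440,667

Contribution margin per unit = R$291.39 − R$125.77 = R$165.62. Break-even units = R$2,602,100 ÷ R$165.62 = 15,711.27; break-even revenue = 15,711.27 × R$291.39 = R$4,578,106.02.
Current sales = 48,110 × R$291.39 = R$14,018,772.90.
Margin of safety = R$14,018,772.90 − R$4,578,106.02 = R$9,440,667.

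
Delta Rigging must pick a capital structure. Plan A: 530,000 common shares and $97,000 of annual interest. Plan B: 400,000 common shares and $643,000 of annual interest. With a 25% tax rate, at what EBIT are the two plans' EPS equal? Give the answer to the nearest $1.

$2,323,000

At indifference, (EBIT − 97,000)(1 − t)/530,000 = (EBIT − 643,000)(1 − t)/400,000.
The (1 − t) factor cancels: (EBIT − 97,000) × 400,000 = (EBIT − 643,000) × 530,000.
Solving, EBIT = (643,000·530,000 − 97,000·400,000) / (530,000 − 400,000) = 301,990,000,000 / 130,000 = 2,323,000.00.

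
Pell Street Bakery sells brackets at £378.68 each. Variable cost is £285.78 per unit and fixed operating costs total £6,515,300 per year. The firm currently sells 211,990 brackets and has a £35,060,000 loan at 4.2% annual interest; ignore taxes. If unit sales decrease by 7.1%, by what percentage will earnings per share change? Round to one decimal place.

At 211,990 units, contribution = 211,990 × £92.90 = £19,693,871.00.
Operating income = contribution − fixed costs = £19,693,871.00 − £6,515,300 = £13,178,571.00.
After interest of £1,472,520.00, pre-tax earnings = £11,706,051.00.
DCL = total CM / (EBIT − I) = £19,693,871.00 / £11,706,051.00 = 1.6824.
EPS therefore changes by 1.6824 × (-7.1%) = -11.9%.

-11.9%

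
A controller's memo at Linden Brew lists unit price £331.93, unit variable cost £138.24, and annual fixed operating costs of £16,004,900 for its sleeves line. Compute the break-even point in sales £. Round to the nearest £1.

£27,427,882

Contribution margin per unit = £331.93 − £138.24 = £193.69, a CM ratio of £193.69 ÷ £331.93 = 0.5835.
Break-even revenue = fixed costs × price ÷ CM = £16,004,900 × £331.93 ÷ £193.69 = £27,427,882.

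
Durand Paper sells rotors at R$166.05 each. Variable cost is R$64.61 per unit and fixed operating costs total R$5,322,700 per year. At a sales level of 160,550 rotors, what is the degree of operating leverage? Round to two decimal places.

Contribution at this volume is 160,550 × R$101.44 = R$16,286,192.00.
Operating income = contribution − fixed costs = R$16,286,192.00 − R$5,322,700 = R$10,963,492.00.
So DOL = total CM / EBIT = R$16,286,192.00 / R$10,963,492.00 = 1.4855.

1.49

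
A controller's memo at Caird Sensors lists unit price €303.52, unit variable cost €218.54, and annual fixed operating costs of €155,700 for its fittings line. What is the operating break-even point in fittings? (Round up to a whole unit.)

Contribution margin per unit = €303.52 − €218.54 = €84.98.
Break-even volume = fixed costs ÷ CM per unit = €155,700 ÷ €84.98 = 1,832.20, so 1,833 fittings.

1,833 fittings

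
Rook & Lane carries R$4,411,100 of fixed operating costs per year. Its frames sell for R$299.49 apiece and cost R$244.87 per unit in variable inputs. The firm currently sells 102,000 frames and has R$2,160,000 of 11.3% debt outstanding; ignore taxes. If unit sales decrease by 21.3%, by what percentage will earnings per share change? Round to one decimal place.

Total contribution margin = 102,000 × R$54.62 = R$5,571,240.00.
Subtracting fixed costs: EBIT = R$5,571,240.00 − R$4,411,100 = R$1,160,140.00.
After interest of R$244,080.00, pre-tax earnings = R$916,060.00.
Degree of combined leverage = contribution ÷ (EBIT − I) = R$5,571,240.00 ÷ R$916,060.00 = 6.0817.
EPS therefore changes by 6.0817 × (-21.3%) = -129.5%.

-129.5%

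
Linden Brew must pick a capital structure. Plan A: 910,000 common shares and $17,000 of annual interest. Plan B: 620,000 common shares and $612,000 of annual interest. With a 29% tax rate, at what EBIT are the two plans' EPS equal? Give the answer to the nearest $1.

$1,884,069

Set EPS_A = EPS_B: (EBIT − $17,000)(1 − 0.29) ÷ 910,000 = (EBIT − $612,000)(1 − 0.29) ÷ 620,000.
Cancelling (1 − t) and cross-multiplying: 620,000·(EBIT − 17,000) = 910,000·(EBIT − 612,000).
Solving, EBIT = (612,000·910,000 − 17,000·620,000) / (910,000 − 620,000) = 546,380,000,000 / 290,000 = 1,884,068.97.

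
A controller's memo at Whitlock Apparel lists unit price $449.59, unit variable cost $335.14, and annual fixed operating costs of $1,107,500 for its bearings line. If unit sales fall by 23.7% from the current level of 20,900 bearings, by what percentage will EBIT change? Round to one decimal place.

-44.1%

Total contribution margin = 20,900 × $114.45 = $2,392,005.00.
Operating income = contribution − fixed costs = $2,392,005.00 − $1,107,500 = $1,284,505.00.
So DOL = total CM / EBIT = $2,392,005.00 / $1,284,505.00 = 1.8622.
Operating income changes by 1.8622 × -23.7% = -44.1%.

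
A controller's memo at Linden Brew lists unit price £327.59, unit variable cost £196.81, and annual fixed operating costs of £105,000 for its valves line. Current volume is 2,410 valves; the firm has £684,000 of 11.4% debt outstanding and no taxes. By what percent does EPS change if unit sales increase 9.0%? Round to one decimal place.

+21.5%

Total contribution margin = 2,410 × £130.78 = £315,179.80.
Subtracting fixed costs: EBIT = £315,179.80 − £105,000 = £210,179.80.
After interest of £77,976.00, pre-tax earnings = £132,203.80.
Degree of combined leverage = contribution ÷ (EBIT − I) = £315,179.80 ÷ £132,203.80 = 2.3840.
%ΔEPS = DCL × %ΔSales = 2.3840 × +9.0% = +21.5%.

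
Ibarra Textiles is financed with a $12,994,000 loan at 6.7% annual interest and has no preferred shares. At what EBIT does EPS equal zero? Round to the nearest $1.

Annual interest = 6.7% × $12,994,000 = $870,598.00.
With no preferred dividends, EPS = 0 when EBIT exactly covers interest, so the financial break-even EBIT is $870,598.00.

$870,598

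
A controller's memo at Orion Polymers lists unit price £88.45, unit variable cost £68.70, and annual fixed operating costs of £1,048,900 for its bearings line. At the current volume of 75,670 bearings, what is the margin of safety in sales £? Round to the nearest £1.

£1,995,533

Contribution margin per unit = £88.45 − £68.70 = £19.75. Break-even units = £1,048,900 ÷ £19.75 = 53,108.86; break-even revenue = 53,108.86 × £88.45 = £4,697,478.73.
Actual sales revenue = 75,670 × £88.45 = £6,693,011.50.
Margin of safety = £6,693,011.50 − £4,697,478.73 = £1,995,533.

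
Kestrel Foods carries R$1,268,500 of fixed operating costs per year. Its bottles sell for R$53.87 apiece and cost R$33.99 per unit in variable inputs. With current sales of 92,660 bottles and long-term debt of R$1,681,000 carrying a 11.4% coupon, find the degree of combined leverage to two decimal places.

4.82

Contribution at this volume is 92,660 × R$19.88 = R$1,842,080.80.
Subtracting fixed costs: EBIT = R$1,842,080.80 − R$1,268,500 = R$573,580.80. Interest = R$191,634.00, so EBIT − I = R$381,946.80.
DCL = contribution ÷ (EBIT − I) = R$1,842,080.80 ÷ R$381,946.80 = 4.8229.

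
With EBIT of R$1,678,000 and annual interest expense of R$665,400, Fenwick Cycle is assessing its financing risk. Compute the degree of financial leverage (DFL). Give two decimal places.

1.66

Annual interest charges come to R$665,400.00.
DFL = EBIT ÷ (EBIT − I) = R$1,678,000 ÷ (R$1,678,000 − R$665,400.00) = R$1,678,000 ÷ R$1,012,600.00 = 1.6571.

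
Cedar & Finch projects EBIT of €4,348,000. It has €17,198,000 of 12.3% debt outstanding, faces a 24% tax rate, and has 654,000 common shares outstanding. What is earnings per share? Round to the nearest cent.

Pre-tax income = €4,348,000 − €2,115,354.00 = €2,232,646.00.
Net income = €2,232,646.00 × (1 − 0.24) = €1,696,810.96.
EPS = €1,696,810.96 ÷ 654,000 = €2.59.

€2.59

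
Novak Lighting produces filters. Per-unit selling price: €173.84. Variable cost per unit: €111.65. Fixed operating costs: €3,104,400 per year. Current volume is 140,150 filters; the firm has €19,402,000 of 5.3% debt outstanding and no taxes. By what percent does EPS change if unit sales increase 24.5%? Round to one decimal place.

At 140,150 units, contribution = 140,150 × €62.19 = €8,715,928.50.
EBIT = €8,715,928.50 − €3,104,400 = €5,611,528.50.
After interest of €1,028,306.00, pre-tax earnings = €4,583,222.50.
Degree of combined leverage = contribution ÷ (EBIT − I) = €8,715,928.50 ÷ €4,583,222.50 = 1.9017.
%ΔEPS = DCL × %ΔSales = 1.9017 × +24.5% = +46.6%.

+46.6%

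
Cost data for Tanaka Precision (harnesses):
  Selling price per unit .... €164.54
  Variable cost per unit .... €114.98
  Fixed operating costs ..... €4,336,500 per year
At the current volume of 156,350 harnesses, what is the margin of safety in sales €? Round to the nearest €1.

Each unit contributes €164.54 − €114.98 = €49.56. Break-even units = €4,336,500 ÷ €49.56 = 87,500.00; break-even revenue = 87,500.00 × €164.54 = €14,397,250.00.
Actual sales revenue = 156,350 × €164.54 = €25,725,829.00.
Margin of safety = €25,725,829.00 − €14,397,250.00 = €11,328,579.

€11,328,579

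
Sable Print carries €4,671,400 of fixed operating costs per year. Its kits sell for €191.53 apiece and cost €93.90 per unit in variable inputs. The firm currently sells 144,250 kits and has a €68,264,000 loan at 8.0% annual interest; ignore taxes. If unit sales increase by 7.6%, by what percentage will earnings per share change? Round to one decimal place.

Contribution at this volume is 144,250 × €97.63 = €14,083,127.50.
Subtracting fixed costs: EBIT = €14,083,127.50 − €4,671,400 = €9,411,727.50.
After interest of €5,461,120.00, pre-tax earnings = €3,950,607.50.
Degree of combined leverage = contribution ÷ (EBIT − I) = €14,083,127.50 ÷ €3,950,607.50 = 3.5648.
%ΔEPS = DCL × %ΔSales = 3.5648 × +7.6% = +27.1%.

+27.1%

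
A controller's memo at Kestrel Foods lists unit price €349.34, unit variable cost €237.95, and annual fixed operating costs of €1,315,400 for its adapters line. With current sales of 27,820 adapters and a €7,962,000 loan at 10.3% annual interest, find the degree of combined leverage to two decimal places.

3.22

Contribution at this volume is 27,820 × €111.39 = €3,098,869.80.
Subtracting fixed costs: EBIT = €3,098,869.80 − €1,315,400 = €1,783,469.80. Interest = €820,086.00.
DOL = €3,098,869.80 ÷ €1,783,469.80 = 1.7376; DFL = €1,783,469.80 ÷ €963,383.80 = 1.8513.
DCL = DOL × DFL = 1.7376 × 1.8513 = 3.2168.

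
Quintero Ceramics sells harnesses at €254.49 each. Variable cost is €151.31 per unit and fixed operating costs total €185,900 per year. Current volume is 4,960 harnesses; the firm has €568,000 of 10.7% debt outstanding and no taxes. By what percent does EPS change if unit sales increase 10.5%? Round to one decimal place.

At 4,960 units, contribution = 4,960 × €103.18 = €511,772.80.
Subtracting fixed costs: EBIT = €511,772.80 − €185,900 = €325,872.80.
After interest of €60,776.00, pre-tax earnings = €265,096.80.
DCL = total CM / (EBIT − I) = €511,772.80 / €265,096.80 = 1.9305.
%ΔEPS = DCL × %ΔSales = 1.9305 × +10.5% = +20.3%.

+20.3%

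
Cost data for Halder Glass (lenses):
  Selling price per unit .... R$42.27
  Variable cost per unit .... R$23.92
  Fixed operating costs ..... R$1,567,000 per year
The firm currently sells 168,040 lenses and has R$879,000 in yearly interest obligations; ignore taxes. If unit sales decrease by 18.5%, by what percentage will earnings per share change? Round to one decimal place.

Total contribution margin = 168,040 × R$18.35 = R$3,083,534.00.
EBIT = R$3,083,534.00 − R$1,567,000 = R$1,516,534.00.
After interest of R$879,000.00, pre-tax earnings = R$637,534.00.
Degree of combined leverage = contribution ÷ (EBIT − I) = R$3,083,534.00 ÷ R$637,534.00 = 4.8367.
EPS therefore changes by 4.8367 × (-18.5%) = -89.5%.

-89.5%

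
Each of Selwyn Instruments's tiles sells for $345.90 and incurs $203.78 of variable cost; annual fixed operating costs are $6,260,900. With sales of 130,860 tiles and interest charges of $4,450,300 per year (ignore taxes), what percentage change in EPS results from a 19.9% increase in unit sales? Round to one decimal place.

At 130,860 units, contribution = 130,860 × $142.12 = $18,597,823.20.
Operating income = contribution − fixed costs = $18,597,823.20 − $6,260,900 = $12,336,923.20.
Interest = $4,450,300.00, so EBIT − I = $7,886,623.20.
DCL = total CM / (EBIT − I) = $18,597,823.20 / $7,886,623.20 = 2.3581.
%ΔEPS = DCL × %ΔSales = 2.3581 × +19.9% = +46.9%.

+46.9%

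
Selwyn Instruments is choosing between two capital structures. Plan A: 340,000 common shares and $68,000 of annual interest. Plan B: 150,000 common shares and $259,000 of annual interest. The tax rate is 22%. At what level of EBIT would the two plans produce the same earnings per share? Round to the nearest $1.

$409,789

At indifference, (EBIT − 68,000)(1 − t)/340,000 = (EBIT − 259,000)(1 − t)/150,000.
The (1 − t) factor cancels: (EBIT − 68,000) × 150,000 = (EBIT − 259,000) × 340,000.
Solving, EBIT = (259,000·340,000 − 68,000·150,000) / (340,000 − 150,000) = 77,860,000,000 / 190,000 = 409,789.47.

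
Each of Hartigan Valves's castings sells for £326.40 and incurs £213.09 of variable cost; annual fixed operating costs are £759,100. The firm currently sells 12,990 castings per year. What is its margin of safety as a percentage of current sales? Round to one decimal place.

Contribution margin per unit = £326.40 − £213.09 = £113.31. Break-even units = £759,100 ÷ £113.31 = 6,699.32; break-even revenue = 6,699.32 × £326.40 = £2,186,658.19.
Current sales = 12,990 × £326.40 = £4,239,936.00.
Margin of safety = (£4,239,936.00 − £2,186,658.19) ÷ £4,239,936.00 = 48.4%.

48.4%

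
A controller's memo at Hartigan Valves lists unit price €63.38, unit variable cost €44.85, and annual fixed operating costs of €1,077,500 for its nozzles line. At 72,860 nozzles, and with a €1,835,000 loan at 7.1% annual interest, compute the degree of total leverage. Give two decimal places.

9.49

Contribution at this volume is 72,860 × €18.53 = €1,350,095.80.
EBIT = €1,350,095.80 − €1,077,500 = €272,595.80. Interest = €130,285.00.
DOL = €1,350,095.80 ÷ €272,595.80 = 4.9527; DFL = €272,595.80 ÷ €142,310.80 = 1.9155.
DCL = DOL × DFL = 4.9527 × 1.9155 = 9.4869.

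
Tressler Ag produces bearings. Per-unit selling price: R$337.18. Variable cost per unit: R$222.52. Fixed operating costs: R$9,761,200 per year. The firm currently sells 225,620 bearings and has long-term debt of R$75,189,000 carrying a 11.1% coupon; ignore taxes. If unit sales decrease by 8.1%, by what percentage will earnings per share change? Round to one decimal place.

-27.0%

At 225,620 units, contribution = 225,620 × R$114.66 = R$25,869,589.20.
Operating income = contribution − fixed costs = R$25,869,589.20 − R$9,761,200 = R$16,108,389.20.
Interest = R$8,345,979.00, so EBIT − I = R$7,762,410.20.
Degree of combined leverage = contribution ÷ (EBIT − I) = R$25,869,589.20 ÷ R$7,762,410.20 = 3.3327.
EPS therefore changes by 3.3327 × (-8.1%) = -27.0%.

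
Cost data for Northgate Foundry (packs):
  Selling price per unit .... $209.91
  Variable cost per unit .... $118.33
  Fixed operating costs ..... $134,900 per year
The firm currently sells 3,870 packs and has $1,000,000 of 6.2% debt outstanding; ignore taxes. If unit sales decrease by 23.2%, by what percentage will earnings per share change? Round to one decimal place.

At 3,870 units, contribution = 3,870 × $91.58 = $354,414.60.
Subtracting fixed costs: EBIT = $354,414.60 − $134,900 = $219,514.60.
Interest = $62,000.00, so EBIT − I = $157,514.60.
Degree of combined leverage = contribution ÷ (EBIT − I) = $354,414.60 ÷ $157,514.60 = 2.2500.
EPS therefore changes by 2.2500 × (-23.2%) = -52.2%.

-52.2%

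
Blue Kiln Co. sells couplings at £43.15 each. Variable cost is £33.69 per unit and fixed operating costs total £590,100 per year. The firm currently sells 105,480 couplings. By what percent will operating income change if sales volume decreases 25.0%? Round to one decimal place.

-61.2%

Contribution at this volume is 105,480 × £9.46 = £997,840.80.
Subtracting fixed costs: EBIT = £997,840.80 − £590,100 = £407,740.80.
Degree of operating leverage = £997,840.80 / £407,740.80 = 2.4472.
So EBIT moves 2.4472 × (-25.0%) = -61.2%.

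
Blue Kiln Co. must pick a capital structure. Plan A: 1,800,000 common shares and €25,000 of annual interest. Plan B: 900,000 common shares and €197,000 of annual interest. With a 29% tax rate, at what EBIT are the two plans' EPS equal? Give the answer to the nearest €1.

At indifference, (EBIT − 25,000)(1 − t)/1,800,000 = (EBIT − 197,000)(1 − t)/900,000.
Cancelling (1 − t) and cross-multiplying: 900,000·(EBIT − 25,000) = 1,800,000·(EBIT − 197,000).
Solving, EBIT = (197,000·1,800,000 − 25,000·900,000) / (1,800,000 − 900,000) = 332,100,000,000 / 900,000 = 369,000.00.

€369,000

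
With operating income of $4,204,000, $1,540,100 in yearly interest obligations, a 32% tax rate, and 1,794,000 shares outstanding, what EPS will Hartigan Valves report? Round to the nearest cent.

Interest = $1,540,100.00, so EBT = $4,204,000 − $1,540,100.00 = $2,663,900.00.
Net income = $2,663,900.00 × (1 − 0.32) = $1,811,452.00.
Per share: $1,811,452.00 / 1,794,000 shares = $1.01.

$1.01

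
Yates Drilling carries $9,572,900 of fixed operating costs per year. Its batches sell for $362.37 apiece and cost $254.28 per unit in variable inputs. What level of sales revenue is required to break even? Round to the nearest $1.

$32,092,994

Contribution margin per unit = $362.37 − $254.28 = $108.09, a CM ratio of $108.09 ÷ $362.37 = 0.2983.
Break-even sales = FC ÷ CM ratio = $9,572,900 × $362.37 / $108.09 = $32,092,994.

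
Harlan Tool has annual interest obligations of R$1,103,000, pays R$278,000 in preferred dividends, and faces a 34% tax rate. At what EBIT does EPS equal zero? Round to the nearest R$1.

Preferred dividends are paid after tax, so their pre-tax equivalent is R$278,000 ÷ (1 − 0.34) = R$421,212.12.
EPS = 0 when EBIT covers interest plus the pre-tax preferred burden: R$1,103,000 + R$421,212.12 = R$1,524,212.12.

R$1,524,212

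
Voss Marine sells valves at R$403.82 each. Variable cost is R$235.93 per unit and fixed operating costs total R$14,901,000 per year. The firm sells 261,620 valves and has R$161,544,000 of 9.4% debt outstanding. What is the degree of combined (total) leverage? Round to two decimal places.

At 261,620 units, contribution = 261,620 × R$167.89 = R$43,923,381.80.
Subtracting fixed costs: EBIT = R$43,923,381.80 − R$14,901,000 = R$29,022,381.80. Interest = R$15,185,136.00.
DOL = R$43,923,381.80 ÷ R$29,022,381.80 = 1.5134; DFL = R$29,022,381.80 ÷ R$13,837,245.80 = 2.0974.
Combined leverage = 1.5134 × 2.0974 = 3.1742.

3.17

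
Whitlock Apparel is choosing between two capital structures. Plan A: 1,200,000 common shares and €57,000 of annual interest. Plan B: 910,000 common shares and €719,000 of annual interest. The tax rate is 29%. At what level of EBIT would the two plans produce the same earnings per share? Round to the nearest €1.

At indifference, (EBIT − 57,000)(1 − t)/1,200,000 = (EBIT − 719,000)(1 − t)/910,000.
The (1 − t) factor cancels: (EBIT − 57,000) × 910,000 = (EBIT − 719,000) × 1,200,000.
Solving, EBIT = (719,000·1,200,000 − 57,000·910,000) / (1,200,000 − 910,000) = 810,930,000,000 / 290,000 = 2,796,310.34.

€2,796,310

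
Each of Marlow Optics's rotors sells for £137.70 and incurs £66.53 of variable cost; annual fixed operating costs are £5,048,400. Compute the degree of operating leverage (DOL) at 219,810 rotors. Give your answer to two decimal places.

1.48

Total contribution margin = 219,810 × £71.17 = £15,643,877.70.
Operating income = contribution − fixed costs = £15,643,877.70 − £5,048,400 = £10,595,477.70.
So DOL = total CM / EBIT = £15,643,877.70 / £10,595,477.70 = 1.4765.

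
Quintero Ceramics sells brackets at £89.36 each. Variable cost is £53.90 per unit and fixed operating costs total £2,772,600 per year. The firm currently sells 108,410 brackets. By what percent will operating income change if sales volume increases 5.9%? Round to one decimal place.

+21.2%

At 108,410 units, contribution = 108,410 × £35.46 = £3,844,218.60.
EBIT = £3,844,218.60 − £2,772,600 = £1,071,618.60.
DOL = contribution ÷ EBIT = £3,844,218.60 ÷ £1,071,618.60 = 3.5873.
So EBIT moves 3.5873 × (+5.9%) = +21.2%.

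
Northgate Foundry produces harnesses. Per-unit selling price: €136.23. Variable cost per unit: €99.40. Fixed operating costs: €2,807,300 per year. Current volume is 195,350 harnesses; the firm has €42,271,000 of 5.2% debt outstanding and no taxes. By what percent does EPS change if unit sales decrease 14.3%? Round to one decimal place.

-47.0%

Contribution at this volume is 195,350 × €36.83 = €7,194,740.50.
Subtracting fixed costs: EBIT = €7,194,740.50 − €2,807,300 = €4,387,440.50.
Interest = €2,198,092.00, so EBIT − I = €2,189,348.50.
DCL = total CM / (EBIT − I) = €7,194,740.50 / €2,189,348.50 = 3.2862.
EPS therefore changes by 3.2862 × (-14.3%) = -47.0%.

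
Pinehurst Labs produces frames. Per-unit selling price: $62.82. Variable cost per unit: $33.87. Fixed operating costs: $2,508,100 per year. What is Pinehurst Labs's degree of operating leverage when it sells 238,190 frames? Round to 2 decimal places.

1.57

Total contribution margin = 238,190 × $28.95 = $6,895,600.50.
Subtracting fixed costs: EBIT = $6,895,600.50 − $2,508,100 = $4,387,500.50.
So DOL = total CM / EBIT = $6,895,600.50 / $4,387,500.50 = 1.5716.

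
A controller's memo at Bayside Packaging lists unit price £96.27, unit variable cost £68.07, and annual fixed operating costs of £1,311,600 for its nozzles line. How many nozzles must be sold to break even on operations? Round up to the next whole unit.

46,511 nozzles

Contribution margin per unit = £96.27 − £68.07 = £28.20.
Units to break even: £1,311,600 ÷ £28.20 = 46,510.64, rounded up to 46,511.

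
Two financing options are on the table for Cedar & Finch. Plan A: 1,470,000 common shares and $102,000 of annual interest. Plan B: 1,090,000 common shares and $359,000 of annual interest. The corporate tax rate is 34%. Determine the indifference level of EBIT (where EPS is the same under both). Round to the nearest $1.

At indifference, (EBIT − 102,000)(1 − t)/1,470,000 = (EBIT − 359,000)(1 − t)/1,090,000.
Cancelling (1 − t) and cross-multiplying: 1,090,000·(EBIT − 102,000) = 1,470,000·(EBIT − 359,000).
Solving, EBIT = (359,000·1,470,000 − 102,000·1,090,000) / (1,470,000 − 1,090,000) = 416,550,000,000 / 380,000 = 1,096,184.21.

$1,096,184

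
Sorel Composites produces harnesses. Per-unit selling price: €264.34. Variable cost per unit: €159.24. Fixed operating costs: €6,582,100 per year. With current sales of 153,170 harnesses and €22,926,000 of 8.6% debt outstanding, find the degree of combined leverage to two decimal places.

Total contribution margin = 153,170 × €105.10 = €16,098,167.00.
Operating income = contribution − fixed costs = €16,098,167.00 − €6,582,100 = €9,516,067.00. Interest = €1,971,636.00, so EBIT − I = €7,544,431.00.
Degree of total leverage = total CM / (EBIT − interest) = €16,098,167.00 / €7,544,431.00 = 2.1338.

2.13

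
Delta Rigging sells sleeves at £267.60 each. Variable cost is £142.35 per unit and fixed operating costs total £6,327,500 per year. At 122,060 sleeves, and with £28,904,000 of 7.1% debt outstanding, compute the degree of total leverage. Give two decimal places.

Contribution at this volume is 122,060 × £125.25 = £15,288,015.00.
Operating income = contribution − fixed costs = £15,288,015.00 − £6,327,500 = £8,960,515.00. Interest = £2,052,184.00.
DOL = £15,288,015.00 ÷ £8,960,515.00 = 1.7062; DFL = £8,960,515.00 ÷ £6,908,331.00 = 1.2971.
DCL = DOL × DFL = 1.7062 × 1.2971 = 2.2131.

2.21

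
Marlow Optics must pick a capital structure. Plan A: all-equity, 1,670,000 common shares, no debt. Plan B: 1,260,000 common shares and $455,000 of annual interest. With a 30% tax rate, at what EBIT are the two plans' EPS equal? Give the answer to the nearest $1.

Set EPS_A = EPS_B: (EBIT − $0)(1 − 0.30) ÷ 1,670,000 = (EBIT − $455,000)(1 − 0.30) ÷ 1,260,000.
The (1 − t) factor cancels: (EBIT − 0) × 1,260,000 = (EBIT − 455,000) × 1,670,000.
EBIT × (1,670,000 − 1,260,000) = 455,000 × 1,670,000 − 0 × 1,260,000 = 759,850,000,000, so EBIT = 759,850,000,000 ÷ 410,000 = 1,853,292.68.

$1,853,293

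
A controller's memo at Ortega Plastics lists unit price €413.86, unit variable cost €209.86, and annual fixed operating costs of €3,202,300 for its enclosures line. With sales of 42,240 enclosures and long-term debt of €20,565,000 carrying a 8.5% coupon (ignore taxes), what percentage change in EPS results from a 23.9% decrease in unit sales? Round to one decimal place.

Total contribution margin = 42,240 × €204.00 = €8,616,960.00.
Operating income = contribution − fixed costs = €8,616,960.00 − €3,202,300 = €5,414,660.00.
After interest of €1,748,025.00, pre-tax earnings = €3,666,635.00.
DCL = total CM / (EBIT − I) = €8,616,960.00 / €3,666,635.00 = 2.3501.
EPS therefore changes by 2.3501 × (-23.9%) = -56.2%.

-56.2%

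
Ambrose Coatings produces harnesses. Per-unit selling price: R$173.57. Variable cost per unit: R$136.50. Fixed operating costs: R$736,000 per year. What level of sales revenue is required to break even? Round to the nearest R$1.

R$3,446,116

Contribution margin per unit = R$173.57 − R$136.50 = R$37.07, a CM ratio of R$37.07 ÷ R$173.57 = 0.2136.
Break-even revenue = fixed costs × price ÷ CM = R$736,000 × R$173.57 ÷ R$37.07 = R$3,446,116.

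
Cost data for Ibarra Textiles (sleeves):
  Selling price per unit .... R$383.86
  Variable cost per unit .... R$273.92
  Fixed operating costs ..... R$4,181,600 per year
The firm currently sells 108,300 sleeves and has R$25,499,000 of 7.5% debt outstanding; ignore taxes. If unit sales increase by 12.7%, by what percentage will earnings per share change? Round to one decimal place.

Total contribution margin = 108,300 × R$109.94 = R$11,906,502.00.
Operating income = contribution − fixed costs = R$11,906,502.00 − R$4,181,600 = R$7,724,902.00.
After interest of R$1,912,425.00, pre-tax earnings = R$5,812,477.00.
Degree of combined leverage = contribution ÷ (EBIT − I) = R$11,906,502.00 ÷ R$5,812,477.00 = 2.0484.
EPS therefore changes by 2.0484 × (+12.7%) = +26.0%.

+26.0%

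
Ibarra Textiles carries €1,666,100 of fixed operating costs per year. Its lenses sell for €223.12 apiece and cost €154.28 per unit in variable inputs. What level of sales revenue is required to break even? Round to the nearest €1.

€5,400,061

CM per unit = €223.12 − €154.28 = €68.84; CM ratio = €68.84 / €223.12 = 0.3085.
Break-even revenue = fixed costs × price ÷ CM = €1,666,100 × €223.12 ÷ €68.84 = €5,400,061.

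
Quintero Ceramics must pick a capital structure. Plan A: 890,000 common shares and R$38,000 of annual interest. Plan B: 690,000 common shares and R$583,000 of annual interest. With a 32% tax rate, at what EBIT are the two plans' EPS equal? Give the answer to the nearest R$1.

At indifference, (EBIT − 38,000)(1 − t)/890,000 = (EBIT − 583,000)(1 − t)/690,000.
Cancelling (1 − t) and cross-multiplying: 690,000·(EBIT − 38,000) = 890,000·(EBIT − 583,000).
Solving, EBIT = (583,000·890,000 − 38,000·690,000) / (890,000 − 690,000) = 492,650,000,000 / 200,000 = 2,463,250.00.

R$2,463,250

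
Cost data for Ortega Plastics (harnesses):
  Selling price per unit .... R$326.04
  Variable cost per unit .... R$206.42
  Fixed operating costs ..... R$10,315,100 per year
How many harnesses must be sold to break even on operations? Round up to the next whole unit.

86,233 harnesses

Contribution margin per unit = R$326.04 − R$206.42 = R$119.62.
Units to break even: R$10,315,100 ÷ R$119.62 = 86,232.24, rounded up to 86,233.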